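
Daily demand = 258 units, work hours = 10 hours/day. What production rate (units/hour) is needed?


Formula: Production Rate = Daily Demand / Available Hours
Rate = 258 units/day / 10 hours/day
Rate = 25.8 units/hour

25.8 units/hour


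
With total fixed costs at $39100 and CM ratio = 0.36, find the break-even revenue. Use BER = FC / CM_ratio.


Formula: BER = Fixed Costs / Contribution Margin Ratio
BER = $39100 / 0.36
BER = $108611.11 (to the nearest cent)

$108611.11


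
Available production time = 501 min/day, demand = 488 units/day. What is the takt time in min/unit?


Formula: Takt Time = Available Production Time / Customer Demand
Takt = 501 min/day / 488 units/day
Takt = 1.03 min/unit

1.03 min/unit


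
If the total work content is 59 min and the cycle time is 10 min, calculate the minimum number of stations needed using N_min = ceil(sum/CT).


Formula: N_min = ceil(Sum of Task Times / Cycle Time)
N_min = ceil(59 min / 10 min) = ceil(5.9)
N_min = 6 stations

6


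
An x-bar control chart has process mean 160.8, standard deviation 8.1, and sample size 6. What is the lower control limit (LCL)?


LCL = 160.8 - 3 * 8.1 / sqrt(6)

150.88


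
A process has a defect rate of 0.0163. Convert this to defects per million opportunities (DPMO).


DPMO = defect_rate * 1000000 = 0.0163 * 1000000

16300


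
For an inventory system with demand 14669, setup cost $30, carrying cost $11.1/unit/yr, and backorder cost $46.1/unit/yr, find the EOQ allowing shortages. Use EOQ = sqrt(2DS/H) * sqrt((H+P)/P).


Formula: EOQ* = sqrt(2DS/H) * sqrt((H+P)/P)
Base EOQ = sqrt(2*14669*30/11.1) = 281.59 units
Correction = sqrt((11.1+46.1)/46.1) = 1.1139
EOQ* = 281.59 * 1.1139 = 313.7 units

313.7 units


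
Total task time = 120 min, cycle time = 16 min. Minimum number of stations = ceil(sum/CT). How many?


Formula: N_min = ceil(Sum of Task Times / Cycle Time)
N_min = ceil(120 min / 16 min) = ceil(7.5)
N_min = 8 stations

8


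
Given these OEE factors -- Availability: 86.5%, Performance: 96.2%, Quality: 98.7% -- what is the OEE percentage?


Formula: OEE = Availability * Performance * Quality / 10000
A * P = 86.5% * 96.2% / 100 = 83.21%
OEE = 83.21% * 98.7% / 100 = 82.1%

82.1%


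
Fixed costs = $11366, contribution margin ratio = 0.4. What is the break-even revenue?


Formula: BER = Fixed Costs / Contribution Margin Ratio
BER = $11366 / 0.4
BER = $28415.00 (to the nearest cent)

$28415.00


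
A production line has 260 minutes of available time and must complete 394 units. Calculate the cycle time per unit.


Formula: CT = Available Time / Number of Units
CT = 260 min / 394 units
CT = 0.66 min/unit

0.66 min/unit


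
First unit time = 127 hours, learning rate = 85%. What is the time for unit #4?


Formula: T_n = T_1 * (learning_rate)^(log2(n)) where learning_rate = rate/100
Doublings = log2(4) = 2
T_n = 127 * 0.85^2
T_n = 127 * 0.7225 = 91.8 hours

91.8 hours


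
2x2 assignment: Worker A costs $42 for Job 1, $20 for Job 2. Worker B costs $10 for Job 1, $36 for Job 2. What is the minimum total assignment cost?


Option 1: A->1 + B->2 = $42 + $36 = $78
Option 2: A->2 + B->1 = $20 + $10 = $30
Min cost = min($78, $30) = $30

$30


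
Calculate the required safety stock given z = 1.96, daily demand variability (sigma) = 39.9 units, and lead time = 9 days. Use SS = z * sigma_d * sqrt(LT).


Formula: SS = z * sigma_d * sqrt(LT)
sqrt(LT) = sqrt(9) = 3.0
SS = 1.96 * 39.9 * 3.0
SS = 234.6 units

234.6 units


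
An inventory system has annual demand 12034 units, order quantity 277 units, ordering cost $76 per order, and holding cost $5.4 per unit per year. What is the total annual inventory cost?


TC = 12034/277 * 76 + 277/2 * 5.4

$4049.65


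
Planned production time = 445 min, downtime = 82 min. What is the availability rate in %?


Formula: Availability = (Planned Time - Downtime) / Planned Time * 100
Uptime = 445 - 82 = 363 min
Availability = 363 / 445 * 100 = 81.6%

81.6%


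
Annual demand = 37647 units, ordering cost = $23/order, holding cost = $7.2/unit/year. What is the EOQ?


Formula: EOQ = sqrt(2 * D * S / H)
Numerator: 2 * 37647 * 23 = 1731762
2DS/H = 1731762 / 7.2 = 240522.5
EOQ = sqrt(240522.5) = 490.4 units

490.4 units


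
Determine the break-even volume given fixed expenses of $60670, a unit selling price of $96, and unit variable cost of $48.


Formula: BEQ = Fixed Costs / (Price - Variable Cost)
Contribution margin = $96 - $48 = $48/unit
BEQ = ceil($60670 / $48/unit) = ceil(1263.96) = 1264 units

1264 units


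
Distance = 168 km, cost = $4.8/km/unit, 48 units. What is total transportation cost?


TC = dist * cost * units = 168 * 4.8 * 48 = $38707.20

$38707.20


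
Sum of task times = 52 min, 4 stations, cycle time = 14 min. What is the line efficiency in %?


Formula: Efficiency = Sum of Task Times / (N_stations * CT) * 100
Total station capacity = 4 stations * 14 min = 56 min
Efficiency = 52 / 56 * 100 = 92.9%

92.9%


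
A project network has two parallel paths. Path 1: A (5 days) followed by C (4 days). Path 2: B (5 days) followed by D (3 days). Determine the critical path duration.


Path 1 = 5 + 4 = 9 days
Path 2 = 5 + 3 = 8 days
Duration = max(9, 8) = 9 days

9 days


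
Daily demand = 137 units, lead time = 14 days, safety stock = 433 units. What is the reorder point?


Formula: ROP = (Daily Demand * Lead Time) + Safety Stock
Demand during lead time = 137 * 14 = 1918 units
ROP = 1918 + 433 = 2351 units

2351 units


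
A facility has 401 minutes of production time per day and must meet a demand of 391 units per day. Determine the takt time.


Formula: Takt Time = Available Production Time / Customer Demand
Takt = 401 min/day / 391 units/day
Takt = 1.03 min/unit

1.03 min/unit


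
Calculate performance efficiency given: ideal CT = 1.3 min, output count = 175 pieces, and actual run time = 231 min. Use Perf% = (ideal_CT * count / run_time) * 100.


Formula: Performance = (Ideal CT * Total Count) / Run Time * 100
Ideal output time = 1.3 * 175 = 227.5 min
Performance = 227.5 / 231 * 100 = 98.5%

98.5%


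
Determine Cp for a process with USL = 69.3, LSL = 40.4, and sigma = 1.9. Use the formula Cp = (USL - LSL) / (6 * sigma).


Cp = (69.3 - 40.4) / (6 * 1.9)

2.54


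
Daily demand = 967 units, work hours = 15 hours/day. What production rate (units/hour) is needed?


Formula: Production Rate = Daily Demand / Available Hours
Rate = 967 units/day / 15 hours/day
Rate = 64.5 units/hour

64.5 units/hour


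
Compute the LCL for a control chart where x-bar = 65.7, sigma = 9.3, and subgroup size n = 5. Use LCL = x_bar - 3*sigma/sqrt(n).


LCL = 65.7 - 3 * 9.3 / sqrt(5)

53.22


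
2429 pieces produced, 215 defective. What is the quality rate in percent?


Formula: Quality Rate = Good Pieces / Total Pieces * 100
Good pieces = 2429 - 215 = 2214
QR = 2214 / 2429 * 100 = 91.1%

91.1%


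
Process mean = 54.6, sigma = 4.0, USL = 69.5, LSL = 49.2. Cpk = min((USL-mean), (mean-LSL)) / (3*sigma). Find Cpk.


Cpu = (69.5 - 54.6) / (3 * 4.0) = 1.24
Cpl = (54.6 - 49.2) / (3 * 4.0) = 0.45
Cpk = min(1.24, 0.45) = 0.45

0.45


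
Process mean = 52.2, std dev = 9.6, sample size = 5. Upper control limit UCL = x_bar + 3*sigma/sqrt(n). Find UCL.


UCL = 52.2 + 3 * 9.6 / sqrt(5)

65.08


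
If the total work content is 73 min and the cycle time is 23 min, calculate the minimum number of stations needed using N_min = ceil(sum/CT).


Formula: N_min = ceil(Sum of Task Times / Cycle Time)
N_min = ceil(73 min / 23 min) = ceil(3.1739)
N_min = 4 stations

4


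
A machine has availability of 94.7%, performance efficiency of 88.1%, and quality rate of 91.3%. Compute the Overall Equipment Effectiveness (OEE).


Formula: OEE = Availability * Performance * Quality / 10000
A * P = 94.7% * 88.1% / 100 = 83.43%
OEE = 83.43% * 91.3% / 100 = 76.2%

76.2%


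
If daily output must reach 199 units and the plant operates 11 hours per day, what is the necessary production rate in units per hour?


Formula: Production Rate = Daily Demand / Available Hours
Rate = 199 units/day / 11 hours/day
Rate = 18.1 units/hour

18.1 units/hour


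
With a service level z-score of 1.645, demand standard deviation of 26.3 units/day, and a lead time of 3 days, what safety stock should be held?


Formula: SS = z * sigma_d * sqrt(LT)
sqrt(LT) = sqrt(3) = 1.7321
SS = 1.645 * 26.3 * 1.7321
SS = 74.9 units

74.9 units


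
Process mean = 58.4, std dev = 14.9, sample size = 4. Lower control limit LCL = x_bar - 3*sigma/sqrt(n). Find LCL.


LCL = 58.4 - 3 * 14.9 / sqrt(4)

36.05


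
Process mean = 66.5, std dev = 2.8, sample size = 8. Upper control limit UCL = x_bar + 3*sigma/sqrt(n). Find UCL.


UCL = 66.5 + 3 * 2.8 / sqrt(8)

69.47


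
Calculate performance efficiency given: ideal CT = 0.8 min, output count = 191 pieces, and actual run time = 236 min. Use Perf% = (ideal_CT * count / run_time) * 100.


Formula: Performance = (Ideal CT * Total Count) / Run Time * 100
Ideal output time = 0.8 * 191 = 152.8 min
Performance = 152.8 / 236 * 100 = 64.7%

64.7%


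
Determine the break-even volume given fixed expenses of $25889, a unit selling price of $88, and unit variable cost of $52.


Formula: BEQ = Fixed Costs / (Price - Variable Cost)
Contribution margin = $88 - $52 = $36/unit
BEQ = ceil($25889 / $36/unit) = ceil(719.14) = 720 units

720 units


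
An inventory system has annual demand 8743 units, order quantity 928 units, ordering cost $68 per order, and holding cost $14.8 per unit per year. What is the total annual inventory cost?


TC = 8743/928 * 68 + 928/2 * 14.8

$7507.85


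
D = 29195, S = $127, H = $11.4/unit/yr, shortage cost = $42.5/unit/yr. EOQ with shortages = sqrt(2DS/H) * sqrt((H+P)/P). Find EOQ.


Formula: EOQ* = sqrt(2DS/H) * sqrt((H+P)/P)
Base EOQ = sqrt(2*29195*127/11.4) = 806.53 units
Correction = sqrt((11.4+42.5)/42.5) = 1.12616
EOQ* = 806.53 * 1.12616 = 908.3 units

908.3 units


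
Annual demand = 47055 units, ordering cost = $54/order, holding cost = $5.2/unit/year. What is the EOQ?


Formula: EOQ = sqrt(2 * D * S / H)
Numerator: 2 * 47055 * 54 = 5081940
2DS/H = 5081940 / 5.2 = 977296.2
EOQ = sqrt(977296.2) = 988.6 units

988.6 units


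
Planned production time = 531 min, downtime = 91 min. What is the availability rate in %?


Formula: Availability = (Planned Time - Downtime) / Planned Time * 100
Uptime = 531 - 91 = 440 min
Availability = 440 / 531 * 100 = 82.9%

82.9%


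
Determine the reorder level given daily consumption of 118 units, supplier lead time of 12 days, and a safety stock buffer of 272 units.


Formula: ROP = (Daily Demand * Lead Time) + Safety Stock
Demand during lead time = 118 * 12 = 1416 units
ROP = 1416 + 272 = 1688 units

1688 units


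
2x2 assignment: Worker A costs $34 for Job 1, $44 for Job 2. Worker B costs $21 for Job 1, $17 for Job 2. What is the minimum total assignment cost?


Option 1: A->1 + B->2 = $34 + $17 = $51
Option 2: A->2 + B->1 = $44 + $21 = $65
Min cost = min($51, $65) = $51

$51


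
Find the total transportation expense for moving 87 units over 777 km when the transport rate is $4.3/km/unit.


TC = dist * cost * units = 777 * 4.3 * 87 = $290675.70

$290675.70


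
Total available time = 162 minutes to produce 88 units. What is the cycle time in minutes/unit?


Formula: CT = Available Time / Number of Units
CT = 162 min / 88 units
CT = 1.84 min/unit

1.84 min/unit


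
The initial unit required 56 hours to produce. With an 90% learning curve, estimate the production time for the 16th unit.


Formula: T_n = T_1 * (learning_rate)^(log2(n)) where learning_rate = rate/100
Doublings = log2(16) = 4
T_n = 56 * 0.9^4
T_n = 56 * 0.6561 = 36.7 hours

36.7 hours


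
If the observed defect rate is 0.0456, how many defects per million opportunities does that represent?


DPMO = defect_rate * 1000000 = 0.0456 * 1000000

45600


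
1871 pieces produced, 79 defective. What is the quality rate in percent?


Formula: Quality Rate = Good Pieces / Total Pieces * 100
Good pieces = 1871 - 79 = 1792
QR = 1792 / 1871 * 100 = 95.8%

95.8%


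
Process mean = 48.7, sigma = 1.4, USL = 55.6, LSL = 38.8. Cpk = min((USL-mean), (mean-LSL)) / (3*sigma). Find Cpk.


Cpu = (55.6 - 48.7) / (3 * 1.4) = 1.64
Cpl = (48.7 - 38.8) / (3 * 1.4) = 2.36
Cpk = min(1.64, 2.36) = 1.64

1.64


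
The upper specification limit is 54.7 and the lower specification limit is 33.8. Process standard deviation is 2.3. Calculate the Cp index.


Cp = (54.7 - 33.8) / (6 * 2.3)

1.51


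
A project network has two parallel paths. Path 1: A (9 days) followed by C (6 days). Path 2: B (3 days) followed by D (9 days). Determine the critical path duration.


Path 1 = 9 + 6 = 15 days
Path 2 = 3 + 9 = 12 days
Duration = max(15, 12) = 15 days

15 days


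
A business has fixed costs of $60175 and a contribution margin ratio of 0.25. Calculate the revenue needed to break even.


Formula: BER = Fixed Costs / Contribution Margin Ratio
BER = $60175 / 0.25
BER = $240700.00 (to the nearest cent)

$240700.00


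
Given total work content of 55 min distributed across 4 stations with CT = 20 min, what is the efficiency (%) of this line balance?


Formula: Efficiency = Sum of Task Times / (N_stations * CT) * 100
Total station capacity = 4 stations * 20 min = 80 min
Efficiency = 55 / 80 * 100 = 68.8%

68.8%


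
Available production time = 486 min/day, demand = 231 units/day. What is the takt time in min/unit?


Formula: Takt Time = Available Production Time / Customer Demand
Takt = 486 min/day / 231 units/day
Takt = 2.1 min/unit

2.1 min/unit


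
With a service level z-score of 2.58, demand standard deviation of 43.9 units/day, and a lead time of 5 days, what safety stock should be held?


Formula: SS = z * sigma_d * sqrt(LT)
sqrt(LT) = sqrt(5) = 2.2361
SS = 2.58 * 43.9 * 2.2361
SS = 253.3 units

253.3 units


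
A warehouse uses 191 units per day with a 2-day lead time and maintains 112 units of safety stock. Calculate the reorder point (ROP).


Formula: ROP = (Daily Demand * Lead Time) + Safety Stock
Demand during lead time = 191 * 2 = 382 units
ROP = 382 + 112 = 494 units

494 units


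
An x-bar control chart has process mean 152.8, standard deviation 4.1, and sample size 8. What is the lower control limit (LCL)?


LCL = 152.8 - 3 * 4.1 / sqrt(8)

148.45


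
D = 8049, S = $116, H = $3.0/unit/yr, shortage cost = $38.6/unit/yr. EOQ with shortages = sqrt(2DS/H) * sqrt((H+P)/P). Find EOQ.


Formula: EOQ* = sqrt(2DS/H) * sqrt((H+P)/P)
Base EOQ = sqrt(2*8049*116/3.0) = 788.96 units
Correction = sqrt((3.0+38.6)/38.6) = 1.03813
EOQ* = 788.96 * 1.03813 = 819.0 units

819.0 units


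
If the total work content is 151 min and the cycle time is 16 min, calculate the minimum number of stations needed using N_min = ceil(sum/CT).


Formula: N_min = ceil(Sum of Task Times / Cycle Time)
N_min = ceil(151 min / 16 min) = ceil(9.4375)
N_min = 10 stations

10


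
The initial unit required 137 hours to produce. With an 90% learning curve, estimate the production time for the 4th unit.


Formula: T_n = T_1 * (learning_rate)^(log2(n)) where learning_rate = rate/100
Doublings = log2(4) = 2
T_n = 137 * 0.9^2
T_n = 137 * 0.81 = 111.0 hours

111.0 hours


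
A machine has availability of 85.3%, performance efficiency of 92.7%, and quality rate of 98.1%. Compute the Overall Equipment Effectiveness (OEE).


Formula: OEE = Availability * Performance * Quality / 10000
A * P = 85.3% * 92.7% / 100 = 79.07%
OEE = 79.07% * 98.1% / 100 = 77.6%

77.6%


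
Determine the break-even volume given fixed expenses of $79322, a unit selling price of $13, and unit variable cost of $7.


Formula: BEQ = Fixed Costs / (Price - Variable Cost)
Contribution margin = $13 - $7 = $6/unit
BEQ = ceil($79322 / $6/unit) = ceil(13220.33) = 13221 units

13221 units


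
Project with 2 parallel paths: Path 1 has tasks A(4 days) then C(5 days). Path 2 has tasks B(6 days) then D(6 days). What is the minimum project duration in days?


Path 1 = 4 + 5 = 9 days
Path 2 = 6 + 6 = 12 days
Duration = max(9, 12) = 12 days

12 days


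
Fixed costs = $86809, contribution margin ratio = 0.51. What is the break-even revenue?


Formula: BER = Fixed Costs / Contribution Margin Ratio
BER = $86809 / 0.51
BER = $170213.73 (to the nearest cent)

$170213.73


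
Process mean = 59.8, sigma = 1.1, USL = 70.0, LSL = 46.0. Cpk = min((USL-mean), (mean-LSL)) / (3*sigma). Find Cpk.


Cpu = (70.0 - 59.8) / (3 * 1.1) = 3.09
Cpl = (59.8 - 46.0) / (3 * 1.1) = 4.18
Cpk = min(3.09, 4.18) = 3.09

3.09


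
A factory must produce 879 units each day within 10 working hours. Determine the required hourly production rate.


Formula: Production Rate = Daily Demand / Available Hours
Rate = 879 units/day / 10 hours/day
Rate = 87.9 units/hour

87.9 units/hour


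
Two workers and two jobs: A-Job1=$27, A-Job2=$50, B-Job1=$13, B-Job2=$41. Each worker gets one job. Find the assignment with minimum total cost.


Option 1: A->1 + B->2 = $27 + $41 = $68
Option 2: A->2 + B->1 = $50 + $13 = $63
Min cost = min($68, $63) = $63

$63


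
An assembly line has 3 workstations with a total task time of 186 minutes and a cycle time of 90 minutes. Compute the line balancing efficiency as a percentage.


Formula: Efficiency = Sum of Task Times / (N_stations * CT) * 100
Total station capacity = 3 stations * 90 min = 270 min
Efficiency = 186 / 270 * 100 = 68.9%

68.9%


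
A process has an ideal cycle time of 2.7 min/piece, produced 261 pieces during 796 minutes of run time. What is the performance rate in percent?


Formula: Performance = (Ideal CT * Total Count) / Run Time * 100
Ideal output time = 2.7 * 261 = 704.7 min
Performance = 704.7 / 796 * 100 = 88.5%

88.5%


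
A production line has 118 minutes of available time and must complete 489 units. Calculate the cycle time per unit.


Formula: CT = Available Time / Number of Units
CT = 118 min / 489 units
CT = 0.24 min/unit

0.24 min/unit


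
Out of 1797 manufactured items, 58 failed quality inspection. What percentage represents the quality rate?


Formula: Quality Rate = Good Pieces / Total Pieces * 100
Good pieces = 1797 - 58 = 1739
QR = 1739 / 1797 * 100 = 96.8%

96.8%


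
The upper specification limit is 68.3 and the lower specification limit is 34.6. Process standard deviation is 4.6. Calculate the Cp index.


Cp = (68.3 - 34.6) / (6 * 4.6)

1.22


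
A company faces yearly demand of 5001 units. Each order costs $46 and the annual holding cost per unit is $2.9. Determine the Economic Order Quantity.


Formula: EOQ = sqrt(2 * D * S / H)
Numerator: 2 * 5001 * 46 = 460092
2DS/H = 460092 / 2.9 = 158652.4
EOQ = sqrt(158652.4) = 398.3 units

398.3 units


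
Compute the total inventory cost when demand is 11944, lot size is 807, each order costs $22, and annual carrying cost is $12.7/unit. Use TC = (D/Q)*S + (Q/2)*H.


TC = 11944/807 * 22 + 807/2 * 12.7

$5450.06


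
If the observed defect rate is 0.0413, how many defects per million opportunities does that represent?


DPMO = defect_rate * 1000000 = 0.0413 * 1000000

41300


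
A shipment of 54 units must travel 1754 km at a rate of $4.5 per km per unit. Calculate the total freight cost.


TC = dist * cost * units = 1754 * 4.5 * 54 = $426222.00

$426222.00


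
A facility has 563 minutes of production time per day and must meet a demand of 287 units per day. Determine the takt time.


Formula: Takt Time = Available Production Time / Customer Demand
Takt = 563 min/day / 287 units/day
Takt = 1.96 min/unit

1.96 min/unit


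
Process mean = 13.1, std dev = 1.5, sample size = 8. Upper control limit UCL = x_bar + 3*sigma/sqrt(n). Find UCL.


UCL = 13.1 + 3 * 1.5 / sqrt(8)

14.69


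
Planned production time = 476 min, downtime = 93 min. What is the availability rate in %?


Formula: Availability = (Planned Time - Downtime) / Planned Time * 100
Uptime = 476 - 93 = 383 min
Availability = 383 / 476 * 100 = 80.5%

80.5%


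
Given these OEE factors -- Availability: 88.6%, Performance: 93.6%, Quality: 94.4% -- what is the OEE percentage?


Formula: OEE = Availability * Performance * Quality / 10000
A * P = 88.6% * 93.6% / 100 = 82.93%
OEE = 82.93% * 94.4% / 100 = 78.3%

78.3%


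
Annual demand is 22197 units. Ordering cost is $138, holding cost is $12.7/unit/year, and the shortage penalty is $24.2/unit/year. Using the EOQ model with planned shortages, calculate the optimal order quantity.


Formula: EOQ* = sqrt(2DS/H) * sqrt((H+P)/P)
Base EOQ = sqrt(2*22197*138/12.7) = 694.54 units
Correction = sqrt((12.7+24.2)/24.2) = 1.23483
EOQ* = 694.54 * 1.23483 = 857.6 units

857.6 units


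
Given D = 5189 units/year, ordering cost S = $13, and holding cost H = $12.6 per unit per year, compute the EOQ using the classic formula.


Formula: EOQ = sqrt(2 * D * S / H)
Numerator: 2 * 5189 * 13 = 134914
2DS/H = 134914 / 12.6 = 10707.5
EOQ = sqrt(10707.5) = 103.5 units

103.5 units


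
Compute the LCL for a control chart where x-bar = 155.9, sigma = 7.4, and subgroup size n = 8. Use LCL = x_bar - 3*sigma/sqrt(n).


LCL = 155.9 - 3 * 7.4 / sqrt(8)

148.05


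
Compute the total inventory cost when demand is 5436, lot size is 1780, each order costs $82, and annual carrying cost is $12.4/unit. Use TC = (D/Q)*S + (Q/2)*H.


TC = 5436/1780 * 82 + 1780/2 * 12.4

$11286.42


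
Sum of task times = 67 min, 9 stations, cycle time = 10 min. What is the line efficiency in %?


Formula: Efficiency = Sum of Task Times / (N_stations * CT) * 100
Total station capacity = 9 stations * 10 min = 90 min
Efficiency = 67 / 90 * 100 = 74.4%

74.4%


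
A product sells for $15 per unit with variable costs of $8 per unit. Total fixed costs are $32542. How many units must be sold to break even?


Formula: BEQ = Fixed Costs / (Price - Variable Cost)
Contribution margin = $15 - $8 = $7/unit
BEQ = ceil($32542 / $7/unit) = ceil(4648.86) = 4649 units

4649 units


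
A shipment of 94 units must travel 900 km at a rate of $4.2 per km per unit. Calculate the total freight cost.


TC = dist * cost * units = 900 * 4.2 * 94 = $355320.00

$355320.00


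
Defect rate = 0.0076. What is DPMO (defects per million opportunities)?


DPMO = defect_rate * 1000000 = 0.0076 * 1000000

7600


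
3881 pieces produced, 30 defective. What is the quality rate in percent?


Formula: Quality Rate = Good Pieces / Total Pieces * 100
Good pieces = 3881 - 30 = 3851
QR = 3851 / 3881 * 100 = 99.2%

99.2%


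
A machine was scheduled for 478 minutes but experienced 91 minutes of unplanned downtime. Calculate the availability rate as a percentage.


Formula: Availability = (Planned Time - Downtime) / Planned Time * 100
Uptime = 478 - 91 = 387 min
Availability = 387 / 478 * 100 = 81.0%

81.0%


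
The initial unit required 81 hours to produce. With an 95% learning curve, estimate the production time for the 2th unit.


Formula: T_n = T_1 * (learning_rate)^(log2(n)) where learning_rate = rate/100
Doublings = log2(2) = 1
T_n = 81 * 0.95^1
T_n = 81 * 0.95 = 77.0 hours

77.0 hours


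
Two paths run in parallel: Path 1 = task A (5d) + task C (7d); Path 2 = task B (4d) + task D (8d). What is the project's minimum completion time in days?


Path 1 = 5 + 7 = 12 days
Path 2 = 4 + 8 = 12 days
Duration = max(12, 12) = 12 days

12 days


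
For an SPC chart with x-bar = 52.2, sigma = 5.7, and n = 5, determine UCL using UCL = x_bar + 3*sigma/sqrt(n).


UCL = 52.2 + 3 * 5.7 / sqrt(5)

59.85


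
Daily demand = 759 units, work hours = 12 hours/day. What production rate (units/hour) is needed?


Formula: Production Rate = Daily Demand / Available Hours
Rate = 759 units/day / 12 hours/day
Rate = 63.3 units/hour

63.3 units/hour


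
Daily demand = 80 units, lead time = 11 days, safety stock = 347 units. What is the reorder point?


Formula: ROP = (Daily Demand * Lead Time) + Safety Stock
Demand during lead time = 80 * 11 = 880 units
ROP = 880 + 347 = 1227 units

1227 units


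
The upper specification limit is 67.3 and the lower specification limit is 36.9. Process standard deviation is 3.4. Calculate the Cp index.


Cp = (67.3 - 36.9) / (6 * 3.4)

1.49


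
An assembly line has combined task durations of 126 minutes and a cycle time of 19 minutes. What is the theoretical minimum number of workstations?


Formula: N_min = ceil(Sum of Task Times / Cycle Time)
N_min = ceil(126 min / 19 min) = ceil(6.6316)
N_min = 7 stations

7


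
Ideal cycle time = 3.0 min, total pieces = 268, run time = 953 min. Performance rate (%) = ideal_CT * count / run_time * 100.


Formula: Performance = (Ideal CT * Total Count) / Run Time * 100
Ideal output time = 3.0 * 268 = 804.0 min
Performance = 804.0 / 953 * 100 = 84.4%

84.4%


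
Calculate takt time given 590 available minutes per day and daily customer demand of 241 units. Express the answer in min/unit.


Formula: Takt Time = Available Production Time / Customer Demand
Takt = 590 min/day / 241 units/day
Takt = 2.45 min/unit

2.45 min/unit


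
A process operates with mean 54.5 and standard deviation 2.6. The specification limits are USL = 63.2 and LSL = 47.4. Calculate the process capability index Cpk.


Cpu = (63.2 - 54.5) / (3 * 2.6) = 1.12
Cpl = (54.5 - 47.4) / (3 * 2.6) = 0.91
Cpk = min(1.12, 0.91) = 0.91

0.91


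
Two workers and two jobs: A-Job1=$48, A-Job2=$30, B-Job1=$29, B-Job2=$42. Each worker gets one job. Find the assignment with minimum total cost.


Option 1: A->1 + B->2 = $48 + $42 = $90
Option 2: A->2 + B->1 = $30 + $29 = $59
Min cost = min($90, $59) = $59

$59


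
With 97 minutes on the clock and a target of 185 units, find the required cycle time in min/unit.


Formula: CT = Available Time / Number of Units
CT = 97 min / 185 units
CT = 0.52 min/unit

0.52 min/unit


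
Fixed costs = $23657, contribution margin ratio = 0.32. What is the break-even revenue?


Formula: BER = Fixed Costs / Contribution Margin Ratio
BER = $23657 / 0.32
BER = $73928.13 (to the nearest cent)

$73928.13


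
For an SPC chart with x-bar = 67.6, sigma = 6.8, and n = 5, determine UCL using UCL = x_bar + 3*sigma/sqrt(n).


UCL = 67.6 + 3 * 6.8 / sqrt(5)

76.72


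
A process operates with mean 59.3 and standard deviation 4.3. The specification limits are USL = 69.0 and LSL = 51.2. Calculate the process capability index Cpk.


Cpu = (69.0 - 59.3) / (3 * 4.3) = 0.75
Cpl = (59.3 - 51.2) / (3 * 4.3) = 0.63
Cpk = min(0.75, 0.63) = 0.63

0.63


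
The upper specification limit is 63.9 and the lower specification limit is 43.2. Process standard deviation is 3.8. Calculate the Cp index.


Cp = (63.9 - 43.2) / (6 * 3.8)

0.91


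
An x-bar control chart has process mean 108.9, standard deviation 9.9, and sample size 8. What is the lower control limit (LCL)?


LCL = 108.9 - 3 * 9.9 / sqrt(8)

98.4


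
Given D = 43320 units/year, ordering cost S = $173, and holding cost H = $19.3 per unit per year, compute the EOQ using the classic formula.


Formula: EOQ = sqrt(2 * D * S / H)
Numerator: 2 * 43320 * 173 = 14988720
2DS/H = 14988720 / 19.3 = 776617.6
EOQ = sqrt(776617.6) = 881.3 units

881.3 units


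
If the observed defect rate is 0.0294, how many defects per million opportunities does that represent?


DPMO = defect_rate * 1000000 = 0.0294 * 1000000

29400


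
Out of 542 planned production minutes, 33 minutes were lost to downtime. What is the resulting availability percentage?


Formula: Availability = (Planned Time - Downtime) / Planned Time * 100
Uptime = 542 - 33 = 509 min
Availability = 509 / 542 * 100 = 93.9%

93.9%


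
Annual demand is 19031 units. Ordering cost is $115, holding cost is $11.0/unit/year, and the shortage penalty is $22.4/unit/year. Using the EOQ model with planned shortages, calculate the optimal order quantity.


Formula: EOQ* = sqrt(2DS/H) * sqrt((H+P)/P)
Base EOQ = sqrt(2*19031*115/11.0) = 630.81 units
Correction = sqrt((11.0+22.4)/22.4) = 1.22109
EOQ* = 630.81 * 1.22109 = 770.3 units

770.3 units


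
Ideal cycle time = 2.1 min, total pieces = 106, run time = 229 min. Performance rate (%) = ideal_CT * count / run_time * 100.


Formula: Performance = (Ideal CT * Total Count) / Run Time * 100
Ideal output time = 2.1 * 106 = 222.6 min
Performance = 222.6 / 229 * 100 = 97.2%

97.2%


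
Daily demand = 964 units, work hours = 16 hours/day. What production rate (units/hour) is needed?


Formula: Production Rate = Daily Demand / Available Hours
Rate = 964 units/day / 16 hours/day
Rate = 60.3 units/hour

60.3 units/hour


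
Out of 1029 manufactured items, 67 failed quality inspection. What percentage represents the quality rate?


Formula: Quality Rate = Good Pieces / Total Pieces * 100
Good pieces = 1029 - 67 = 962
QR = 962 / 1029 * 100 = 93.5%

93.5%


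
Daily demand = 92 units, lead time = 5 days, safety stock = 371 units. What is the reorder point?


Formula: ROP = (Daily Demand * Lead Time) + Safety Stock
Demand during lead time = 92 * 5 = 460 units
ROP = 460 + 371 = 831 units

831 units


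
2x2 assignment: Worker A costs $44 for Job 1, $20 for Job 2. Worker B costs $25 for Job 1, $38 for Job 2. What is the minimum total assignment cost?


Option 1: A->1 + B->2 = $44 + $38 = $82
Option 2: A->2 + B->1 = $20 + $25 = $45
Min cost = min($82, $45) = $45

$45


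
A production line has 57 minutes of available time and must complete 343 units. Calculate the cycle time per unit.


Formula: CT = Available Time / Number of Units
CT = 57 min / 343 units
CT = 0.17 min/unit

0.17 min/unit


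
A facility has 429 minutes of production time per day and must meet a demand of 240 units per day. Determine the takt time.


Formula: Takt Time = Available Production Time / Customer Demand
Takt = 429 min/day / 240 units/day
Takt = 1.79 min/unit

1.79 min/unit


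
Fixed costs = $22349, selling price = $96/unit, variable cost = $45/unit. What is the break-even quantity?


Formula: BEQ = Fixed Costs / (Price - Variable Cost)
Contribution margin = $96 - $45 = $51/unit
BEQ = ceil($22349 / $51/unit) = ceil(438.22) = 439 units

439 units


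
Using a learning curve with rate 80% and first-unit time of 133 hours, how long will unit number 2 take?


Formula: T_n = T_1 * (learning_rate)^(log2(n)) where learning_rate = rate/100
Doublings = log2(2) = 1
T_n = 133 * 0.8^1
T_n = 133 * 0.8 = 106.4 hours

106.4 hours


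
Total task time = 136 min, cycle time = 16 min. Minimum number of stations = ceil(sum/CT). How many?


Formula: N_min = ceil(Sum of Task Times / Cycle Time)
N_min = ceil(136 min / 16 min) = ceil(8.5)
N_min = 9 stations

9


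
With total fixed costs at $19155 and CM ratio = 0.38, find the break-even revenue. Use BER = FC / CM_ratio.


Formula: BER = Fixed Costs / Contribution Margin Ratio
BER = $19155 / 0.38
BER = $50407.89 (to the nearest cent)

$50407.89


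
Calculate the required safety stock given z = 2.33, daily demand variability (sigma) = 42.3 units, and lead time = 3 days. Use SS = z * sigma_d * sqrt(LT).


Formula: SS = z * sigma_d * sqrt(LT)
sqrt(LT) = sqrt(3) = 1.7321
SS = 2.33 * 42.3 * 1.7321
SS = 170.7 units

170.7 units


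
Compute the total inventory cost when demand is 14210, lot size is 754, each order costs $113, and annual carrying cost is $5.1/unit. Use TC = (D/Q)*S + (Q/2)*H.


TC = 14210/754 * 113 + 754/2 * 5.1

$4052.32


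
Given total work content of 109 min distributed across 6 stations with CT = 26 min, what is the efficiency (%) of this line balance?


Formula: Efficiency = Sum of Task Times / (N_stations * CT) * 100
Total station capacity = 6 stations * 26 min = 156 min
Efficiency = 109 / 156 * 100 = 69.9%

69.9%


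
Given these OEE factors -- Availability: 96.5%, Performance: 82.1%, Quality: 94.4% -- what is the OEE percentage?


Formula: OEE = Availability * Performance * Quality / 10000
A * P = 96.5% * 82.1% / 100 = 79.23%
OEE = 79.23% * 94.4% / 100 = 74.8%

74.8%


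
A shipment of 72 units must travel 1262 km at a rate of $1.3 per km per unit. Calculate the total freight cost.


TC = dist * cost * units = 1262 * 1.3 * 72 = $118123.20

$118123.20


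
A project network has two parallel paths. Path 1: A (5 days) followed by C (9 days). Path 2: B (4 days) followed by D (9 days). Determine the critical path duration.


Path 1 = 5 + 9 = 14 days
Path 2 = 4 + 9 = 13 days
Duration = max(14, 13) = 14 days

14 days


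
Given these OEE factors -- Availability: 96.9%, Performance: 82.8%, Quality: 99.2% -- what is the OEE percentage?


Formula: OEE = Availability * Performance * Quality / 10000
A * P = 96.9% * 82.8% / 100 = 80.23%
OEE = 80.23% * 99.2% / 100 = 79.6%

79.6%


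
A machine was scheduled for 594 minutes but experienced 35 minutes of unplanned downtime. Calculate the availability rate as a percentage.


Formula: Availability = (Planned Time - Downtime) / Planned Time * 100
Uptime = 594 - 35 = 559 min
Availability = 559 / 594 * 100 = 94.1%

94.1%


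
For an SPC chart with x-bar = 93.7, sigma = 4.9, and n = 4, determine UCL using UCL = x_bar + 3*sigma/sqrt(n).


UCL = 93.7 + 3 * 4.9 / sqrt(4)

101.05


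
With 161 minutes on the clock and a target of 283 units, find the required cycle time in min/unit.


Formula: CT = Available Time / Number of Units
CT = 161 min / 283 units
CT = 0.57 min/unit

0.57 min/unit


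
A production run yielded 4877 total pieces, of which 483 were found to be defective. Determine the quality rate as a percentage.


Formula: Quality Rate = Good Pieces / Total Pieces * 100
Good pieces = 4877 - 483 = 4394
QR = 4394 / 4877 * 100 = 90.1%

90.1%


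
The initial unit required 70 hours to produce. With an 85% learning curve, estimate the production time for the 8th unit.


Formula: T_n = T_1 * (learning_rate)^(log2(n)) where learning_rate = rate/100
Doublings = log2(8) = 3
T_n = 70 * 0.85^3
T_n = 70 * 0.6141 = 43.0 hours

43.0 hours


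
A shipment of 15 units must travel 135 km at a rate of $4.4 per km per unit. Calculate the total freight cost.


TC = dist * cost * units = 135 * 4.4 * 15 = $8910.00

$8910.00


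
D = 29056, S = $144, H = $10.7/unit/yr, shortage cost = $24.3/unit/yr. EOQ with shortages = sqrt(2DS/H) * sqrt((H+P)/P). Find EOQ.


Formula: EOQ* = sqrt(2DS/H) * sqrt((H+P)/P)
Base EOQ = sqrt(2*29056*144/10.7) = 884.35 units
Correction = sqrt((10.7+24.3)/24.3) = 1.20014
EOQ* = 884.35 * 1.20014 = 1061.3 units

1061.3 units


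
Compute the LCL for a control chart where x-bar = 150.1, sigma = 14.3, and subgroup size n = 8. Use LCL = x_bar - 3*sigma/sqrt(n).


LCL = 150.1 - 3 * 14.3 / sqrt(8)

134.93


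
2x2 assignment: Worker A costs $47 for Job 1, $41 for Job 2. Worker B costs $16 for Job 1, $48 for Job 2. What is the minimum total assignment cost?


Option 1: A->1 + B->2 = $47 + $48 = $95
Option 2: A->2 + B->1 = $41 + $16 = $57
Min cost = min($95, $57) = $57

$57


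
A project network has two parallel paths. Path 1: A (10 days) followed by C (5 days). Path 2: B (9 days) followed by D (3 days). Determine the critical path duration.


Path 1 = 10 + 5 = 15 days
Path 2 = 9 + 3 = 12 days
Duration = max(15, 12) = 15 days

15 days


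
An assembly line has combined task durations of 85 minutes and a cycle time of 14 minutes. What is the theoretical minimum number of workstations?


Formula: N_min = ceil(Sum of Task Times / Cycle Time)
N_min = ceil(85 min / 14 min) = ceil(6.0714)
N_min = 7 stations

7


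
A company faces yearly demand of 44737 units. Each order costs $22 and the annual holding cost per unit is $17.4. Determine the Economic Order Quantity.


Formula: EOQ = sqrt(2 * D * S / H)
Numerator: 2 * 44737 * 22 = 1968428
2DS/H = 1968428 / 17.4 = 113128.0
EOQ = sqrt(113128.0) = 336.3 units

336.3 units


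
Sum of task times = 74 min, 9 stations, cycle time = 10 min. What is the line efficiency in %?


Formula: Efficiency = Sum of Task Times / (N_stations * CT) * 100
Total station capacity = 9 stations * 10 min = 90 min
Efficiency = 74 / 90 * 100 = 82.2%

82.2%


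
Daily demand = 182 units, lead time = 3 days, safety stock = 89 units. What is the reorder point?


Formula: ROP = (Daily Demand * Lead Time) + Safety Stock
Demand during lead time = 182 * 3 = 546 units
ROP = 546 + 89 = 635 units

635 units


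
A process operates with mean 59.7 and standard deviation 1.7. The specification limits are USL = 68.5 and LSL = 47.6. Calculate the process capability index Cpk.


Cpu = (68.5 - 59.7) / (3 * 1.7) = 1.73
Cpl = (59.7 - 47.6) / (3 * 1.7) = 2.37
Cpk = min(1.73, 2.37) = 1.73

1.73


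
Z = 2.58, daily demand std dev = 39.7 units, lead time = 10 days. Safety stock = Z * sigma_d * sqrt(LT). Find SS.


Formula: SS = z * sigma_d * sqrt(LT)
sqrt(LT) = sqrt(10) = 3.1623
SS = 2.58 * 39.7 * 3.1623
SS = 323.9 units

323.9 units


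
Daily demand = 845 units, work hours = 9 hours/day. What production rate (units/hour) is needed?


Formula: Production Rate = Daily Demand / Available Hours
Rate = 845 units/day / 9 hours/day
Rate = 93.9 units/hour

93.9 units/hour


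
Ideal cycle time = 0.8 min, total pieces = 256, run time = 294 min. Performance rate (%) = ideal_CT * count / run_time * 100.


Formula: Performance = (Ideal CT * Total Count) / Run Time * 100
Ideal output time = 0.8 * 256 = 204.8 min
Performance = 204.8 / 294 * 100 = 69.7%

69.7%


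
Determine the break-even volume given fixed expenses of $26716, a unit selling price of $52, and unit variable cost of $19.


Formula: BEQ = Fixed Costs / (Price - Variable Cost)
Contribution margin = $52 - $19 = $33/unit
BEQ = ceil($26716 / $33/unit) = ceil(809.58) = 810 units

810 units


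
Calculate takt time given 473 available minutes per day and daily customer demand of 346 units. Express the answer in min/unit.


Formula: Takt Time = Available Production Time / Customer Demand
Takt = 473 min/day / 346 units/day
Takt = 1.37 min/unit

1.37 min/unit


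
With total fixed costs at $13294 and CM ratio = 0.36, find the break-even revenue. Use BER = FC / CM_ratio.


Formula: BER = Fixed Costs / Contribution Margin Ratio
BER = $13294 / 0.36
BER = $36927.78 (to the nearest cent)

$36927.78


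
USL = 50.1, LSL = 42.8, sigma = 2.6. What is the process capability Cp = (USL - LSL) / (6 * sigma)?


Cp = (50.1 - 42.8) / (6 * 2.6)

0.47


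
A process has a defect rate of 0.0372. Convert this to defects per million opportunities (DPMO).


DPMO = defect_rate * 1000000 = 0.0372 * 1000000

37200


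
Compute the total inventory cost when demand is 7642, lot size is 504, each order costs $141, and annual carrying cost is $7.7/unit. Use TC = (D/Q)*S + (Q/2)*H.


TC = 7642/504 * 141 + 504/2 * 7.7

$4078.34


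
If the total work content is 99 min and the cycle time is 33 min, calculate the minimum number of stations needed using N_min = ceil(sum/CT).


Formula: N_min = ceil(Sum of Task Times / Cycle Time)
N_min = ceil(99 min / 33 min) = ceil(3.0)
N_min = 3 stations

3


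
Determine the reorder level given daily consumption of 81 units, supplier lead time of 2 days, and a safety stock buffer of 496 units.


Formula: ROP = (Daily Demand * Lead Time) + Safety Stock
Demand during lead time = 81 * 2 = 162 units
ROP = 162 + 496 = 658 units

658 units


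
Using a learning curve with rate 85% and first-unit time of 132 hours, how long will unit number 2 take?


Formula: T_n = T_1 * (learning_rate)^(log2(n)) where learning_rate = rate/100
Doublings = log2(2) = 1
T_n = 132 * 0.85^1
T_n = 132 * 0.85 = 112.2 hours

112.2 hours


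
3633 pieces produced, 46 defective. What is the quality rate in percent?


Formula: Quality Rate = Good Pieces / Total Pieces * 100
Good pieces = 3633 - 46 = 3587
QR = 3587 / 3633 * 100 = 98.7%

98.7%
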